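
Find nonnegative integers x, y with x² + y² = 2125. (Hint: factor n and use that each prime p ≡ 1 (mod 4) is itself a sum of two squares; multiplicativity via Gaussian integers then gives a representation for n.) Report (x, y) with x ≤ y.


Step 1: Factor n = 2125 = 5^3 · 17.
Step 2: Check the mod-4 condition on each prime factor: 5 ≡ 1 (mod 4), exponent 3; 17 ≡ 1 (mod 4), exponent 1.
All primes ≡ 3 (mod 4) appear to even exponent (or don't appear), so by the two-squares theorem n IS expressible as a sum of two squares.
Step 3: Build a representation. Group n = k² · m with k = 5 and m = 5 · 17 = 85 (a product of primes ≡ 1 (mod 4)); a representation of m scales to one of n via (k·x)² + (k·y)² = k²(x² + y²). Each prime p ≡ 1 (mod 4) is itself a sum of two squares; find a² by testing p − a² for a perfect square:
  5: 5 − 1² = 4 = 2² ⇒ 5 = 1² + 2².
  17: 17 − 1² = 16 = 4² ⇒ 17 = 1² + 4².
  Combine using the Brahmagupta–Fibonacci identity (a² + b²)(c² + d²) = (ac − bd)² + (ad + bc)² = (ac + bd)² + (ad − bc)²:
  5 · 17 = 85: from (1² + 2²)(1² + 4²), take (1·1 − 2·4, 1·4 + 2·1) = (1 − 8, 4 + 2) = (-7, 6); dropping signs (only squares matter) gives (7, 6); check 7² + 6² = 49 + 36 = 85 ✓.
  Scale by k = 5: (5·7, 5·6) = (35, 30).
Step 4: Order so x ≤ y and verify: 30² + 35² = 900 + 1225 = 2125 = n. ✓

n = 2125 = 30² + 35² (one valid representation with x ≤ y).


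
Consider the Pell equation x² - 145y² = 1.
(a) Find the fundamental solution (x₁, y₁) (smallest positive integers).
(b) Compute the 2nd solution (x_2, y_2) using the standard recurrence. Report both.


Step 1: Find the fundamental solution (x₁, y₁) of x² - 145y² = 1.
  Expand √145 as a continued fraction. a₀ = ⌊√145⌋ = 12; iterate m_{k+1} = d_k·a_k − m_k, d_{k+1} = (145 − m_{k+1}²)/d_k, a_{k+1} = ⌊(a₀ + m_{k+1})/d_{k+1}⌋ (starting m₀ = 0, d₀ = 1), with convergents p_k = a_k·p_{k-1} + p_{k-2}, q_k = a_k·q_{k-1} + q_{k-2} (p₋₁ = 1, q₋₁ = 0):
  k = 0: a₀ = 12; p₀/q₀ = 12/1; p₀² − 145·q₀² = 144 − 145 = -1.
  k = 1: m = 12, d = 1, a = ⌊(12 + 12)/1⌋ = 24; p/q = (24·12 + 1)/(24·1 + 0) = 289/24; p² − 145·q² = 83521 − 83520 = 1.
  The first convergent with p² − 145·q² = 1 gives the fundamental solution (x₁, y₁) = (289, 24).
Step 2: Apply the recurrence (x_{n+1}, y_{n+1}) = (x₁x_n + 145y₁y_n, x₁y_n + y₁x_n) repeatedly.
  From (x_1, y_1) = (289, 24): x_2 = 289·289 + 145·24·24 = 167041; y_2 = 289·24 + 24·289 = 13872.
Step 3: Verify x_2² - 145·y_2² = 27902695681 - 27902695680 = 1 (should be 1). ✓

(x_1, y_1) = (289, 24); (x_2, y_2) = (167041, 13872).


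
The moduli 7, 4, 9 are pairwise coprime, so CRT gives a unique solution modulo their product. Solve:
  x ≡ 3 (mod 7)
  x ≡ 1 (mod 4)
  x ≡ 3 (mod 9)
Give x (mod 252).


Moduli 7, 4, 9 are pairwise coprime; by CRT there is a unique solution modulo M = 7 · 4 · 9 = 252.
Solve pairwise, accumulating the modulus:
  Start with x ≡ 3 (mod 7).
  Combine with x ≡ 1 (mod 4): since gcd(7, 4) = 1, we get a unique residue mod 28.
    Write x = 3 + 7·t and substitute into x ≡ 1 (mod 4): 7·t ≡ 1 − 3 = -2 (mod 4).
    Reduce coefficients mod 4: 3·t ≡ 2 (mod 4).
    The inverse of 3 mod 4 is 3 (since 3·3 = 9 = 2·4 + 1), so t ≡ 3·2 = 6 ≡ 2 (mod 4).
    Then x = 3 + 7·2 = 17, valid modulo lcm(7, 4) = 28: x ≡ 17 (mod 28).
  Combine with x ≡ 3 (mod 9): since gcd(28, 9) = 1, we get a unique residue mod 252.
    Write x = 17 + 28·t and substitute into x ≡ 3 (mod 9): 28·t ≡ 3 − 17 = -14 (mod 9).
    Reduce coefficients mod 9: 1·t ≡ 4 (mod 9).
    So t ≡ 4 (mod 9).
    Then x = 17 + 28·4 = 129, valid modulo lcm(28, 9) = 252: x ≡ 129 (mod 252).
Verify: 129 mod 7 = 3 ✓, 129 mod 4 = 1 ✓, 129 mod 9 = 3 ✓.

x ≡ 129 (mod 252).


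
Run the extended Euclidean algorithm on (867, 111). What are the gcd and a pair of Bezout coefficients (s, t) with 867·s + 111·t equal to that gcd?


Euclidean algorithm on (867, 111) — divide until remainder is 0:
  867 = 7 · 111 + 90
  111 = 1 · 90 + 21
  90 = 4 · 21 + 6
  21 = 3 · 6 + 3
  6 = 2 · 3 + 0
gcd(867, 111) = 3.
Track Bezout coefficients alongside the remainders: start with r₀ = 867 = a·1 + b·0 (s = 1, t = 0) and r₁ = 111 = a·0 + b·1 (s = 0, t = 1); each new remainder r_{k+1} = r_{k-1} − q_k·r_k inherits s_{k+1} = s_{k-1} − q_k·s_k, t_{k+1} = t_{k-1} − q_k·t_k, so r_k = a·s_k + b·t_k at every step:
  q = 7: r = 90, s = 1 − 7·0 = 1, t = 0 − 7·1 = -7  (check: 867·1 + 111·(-7) = 90)
  q = 1: r = 21, s = 0 − 1·1 = -1, t = 1 − 1·(-7) = 8  (check: 867·(-1) + 111·8 = 21)
  q = 4: r = 6, s = 1 − 4·(-1) = 5, t = -7 − 4·8 = -39  (check: 867·5 + 111·(-39) = 6)
  q = 3: r = 3, s = -1 − 3·5 = -16, t = 8 − 3·(-39) = 125  (check: 867·(-16) + 111·125 = 3)
The row with r = 3 (the gcd) gives the Bezout coefficients s = -16, t = 125.
Result: 867 · (-16) + 111 · (125) = 3.

gcd(867, 111) = 3; s = -16, t = 125 (check: 867·(-16) + 111·125 = 3).


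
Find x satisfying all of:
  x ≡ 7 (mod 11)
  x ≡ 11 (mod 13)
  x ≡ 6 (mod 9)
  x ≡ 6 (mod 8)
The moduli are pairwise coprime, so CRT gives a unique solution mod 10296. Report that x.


Product of moduli M = 11 · 13 · 9 · 8 = 10296.
Merge one congruence at a time:
  Start: x ≡ 7 (mod 11).
  Combine with x ≡ 11 (mod 13); new modulus lcm = 143.
    Write x = 7 + 11·t and substitute into x ≡ 11 (mod 13): 11·t ≡ 11 − 7 = 4 (mod 13).
    The inverse of 11 mod 13 is 6 (since 11·6 = 66 = 5·13 + 1), so t ≡ 6·4 = 24 ≡ 11 (mod 13).
    Then x = 7 + 11·11 = 128, valid modulo lcm(11, 13) = 143: x ≡ 128 (mod 143).
  Combine with x ≡ 6 (mod 9); new modulus lcm = 1287.
    Write x = 128 + 143·t and substitute into x ≡ 6 (mod 9): 143·t ≡ 6 − 128 = -122 (mod 9).
    Reduce coefficients mod 9: 8·t ≡ 4 (mod 9).
    The inverse of 8 mod 9 is 8 (since 8·8 = 64 = 7·9 + 1), so t ≡ 8·4 = 32 ≡ 5 (mod 9).
    Then x = 128 + 143·5 = 843, valid modulo lcm(143, 9) = 1287: x ≡ 843 (mod 1287).
  Combine with x ≡ 6 (mod 8); new modulus lcm = 10296.
    Write x = 843 + 1287·t and substitute into x ≡ 6 (mod 8): 1287·t ≡ 6 − 843 = -837 (mod 8).
    Reduce coefficients mod 8: 7·t ≡ 3 (mod 8).
    The inverse of 7 mod 8 is 7 (since 7·7 = 49 = 6·8 + 1), so t ≡ 7·3 = 21 ≡ 5 (mod 8).
    Then x = 843 + 1287·5 = 7278, valid modulo lcm(1287, 8) = 10296: x ≡ 7278 (mod 10296).
Verify against each original: 7278 mod 11 = 7, 7278 mod 13 = 11, 7278 mod 9 = 6, 7278 mod 8 = 6.

x ≡ 7278 (mod 10296).


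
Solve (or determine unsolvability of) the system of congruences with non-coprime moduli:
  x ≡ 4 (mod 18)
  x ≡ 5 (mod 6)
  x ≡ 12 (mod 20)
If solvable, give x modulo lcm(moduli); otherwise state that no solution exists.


Moduli 18, 6, 20 are not pairwise coprime, so CRT works modulo lcm(m_i) when all pairwise compatibility conditions hold.
Pairwise compatibility: gcd(m_i, m_j) must divide a_i - a_j for every pair.
Merge one congruence at a time:
  Start: x ≡ 4 (mod 18).
  Combine with x ≡ 5 (mod 6): gcd(18, 6) = 6, and 5 - 4 = 1 is NOT divisible by 6.
    ⇒ system is inconsistent (no integer solution).

No solution (the system is inconsistent).


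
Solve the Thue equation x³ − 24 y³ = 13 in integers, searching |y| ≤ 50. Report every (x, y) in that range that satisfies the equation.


The equation is x³ - 24y³ = 13. For fixed y, x³ = 24·y³ + 13, so a solution requires the RHS to be a perfect cube.
Strategy: iterate y from -50 to 50, compute RHS = 24·y³ + 13, and check whether it is a (positive or negative) perfect cube.
Check small values of y:
  y = 0: RHS = 13 is not a perfect cube.
  y = 1: RHS = 37 is not a perfect cube.
  y = -1: RHS = -11 is not a perfect cube.
  y = 2: RHS = 205 is not a perfect cube.
  y = -2: RHS = -179 is not a perfect cube.
  y = 3: RHS = 661 is not a perfect cube.
  y = -3: RHS = -635 is not a perfect cube.
Continuing the search up to |y| = 50 finds no solutions either.
No (x, y) in the scanned range satisfies the equation.

No integer solutions with |y| ≤ 50.


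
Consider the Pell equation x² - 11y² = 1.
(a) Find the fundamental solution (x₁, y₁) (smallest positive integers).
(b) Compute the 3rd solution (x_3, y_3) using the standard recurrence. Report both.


Step 1: Find the fundamental solution (x₁, y₁) of x² - 11y² = 1.
  Expand √11 as a continued fraction. a₀ = ⌊√11⌋ = 3; iterate m_{k+1} = d_k·a_k − m_k, d_{k+1} = (11 − m_{k+1}²)/d_k, a_{k+1} = ⌊(a₀ + m_{k+1})/d_{k+1}⌋ (starting m₀ = 0, d₀ = 1), with convergents p_k = a_k·p_{k-1} + p_{k-2}, q_k = a_k·q_{k-1} + q_{k-2} (p₋₁ = 1, q₋₁ = 0):
  k = 0: a₀ = 3; p₀/q₀ = 3/1; p₀² − 11·q₀² = 9 − 11 = -2.
  k = 1: m = 3, d = 2, a = ⌊(3 + 3)/2⌋ = 3; p/q = (3·3 + 1)/(3·1 + 0) = 10/3; p² − 11·q² = 100 − 99 = 1.
  The first convergent with p² − 11·q² = 1 gives the fundamental solution (x₁, y₁) = (10, 3).
Step 2: Apply the recurrence (x_{n+1}, y_{n+1}) = (x₁x_n + 11y₁y_n, x₁y_n + y₁x_n) repeatedly.
  From (x_1, y_1) = (10, 3): x_2 = 10·10 + 11·3·3 = 199; y_2 = 10·3 + 3·10 = 60.
  From (x_2, y_2) = (199, 60): x_3 = 10·199 + 11·3·60 = 3970; y_3 = 10·60 + 3·199 = 1197.
Step 3: Verify x_3² - 11·y_3² = 15760900 - 15760899 = 1 (should be 1). ✓

(x_1, y_1) = (10, 3); (x_3, y_3) = (3970, 1197).


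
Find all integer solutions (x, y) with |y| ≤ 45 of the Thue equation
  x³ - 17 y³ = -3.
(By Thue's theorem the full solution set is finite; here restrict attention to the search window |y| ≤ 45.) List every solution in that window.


The equation is x³ - 17y³ = -3. For fixed y, x³ = 17·y³ − 3, so a solution requires the RHS to be a perfect cube.
Strategy: iterate y from -45 to 45, compute RHS = 17·y³ − 3, and check whether it is a (positive or negative) perfect cube.
Check small values of y:
  y = 0: RHS = -3 is not a perfect cube.
  y = 1: RHS = 14 is not a perfect cube.
  y = -1: RHS = -20 is not a perfect cube.
  y = 2: RHS = 133 is not a perfect cube.
  y = -2: RHS = -139 is not a perfect cube.
  y = 3: RHS = 456 is not a perfect cube.
  y = -3: RHS = -462 is not a perfect cube.
Continuing the search up to |y| = 45 finds no solutions either.
No (x, y) in the scanned range satisfies the equation.

No integer solutions with |y| ≤ 45.


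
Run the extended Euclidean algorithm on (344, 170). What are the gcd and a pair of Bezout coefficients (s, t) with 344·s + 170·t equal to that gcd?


Euclidean algorithm on (344, 170) — divide until remainder is 0:
  344 = 2 · 170 + 4
  170 = 42 · 4 + 2
  4 = 2 · 2 + 0
gcd(344, 170) = 2.
Track Bezout coefficients alongside the remainders: start with r₀ = 344 = a·1 + b·0 (s = 1, t = 0) and r₁ = 170 = a·0 + b·1 (s = 0, t = 1); each new remainder r_{k+1} = r_{k-1} − q_k·r_k inherits s_{k+1} = s_{k-1} − q_k·s_k, t_{k+1} = t_{k-1} − q_k·t_k, so r_k = a·s_k + b·t_k at every step:
  q = 2: r = 4, s = 1 − 2·0 = 1, t = 0 − 2·1 = -2  (check: 344·1 + 170·(-2) = 4)
  q = 42: r = 2, s = 0 − 42·1 = -42, t = 1 − 42·(-2) = 85  (check: 344·(-42) + 170·85 = 2)
The row with r = 2 (the gcd) gives the Bezout coefficients s = -42, t = 85.
Result: 344 · (-42) + 170 · (85) = 2.

gcd(344, 170) = 2; s = -42, t = 85 (check: 344·(-42) + 170·85 = 2).


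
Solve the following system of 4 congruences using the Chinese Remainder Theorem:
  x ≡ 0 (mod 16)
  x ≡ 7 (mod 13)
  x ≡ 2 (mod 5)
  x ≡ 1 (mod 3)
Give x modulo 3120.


Product of moduli M = 16 · 13 · 5 · 3 = 3120.
Merge one congruence at a time:
  Start: x ≡ 0 (mod 16).
  Combine with x ≡ 7 (mod 13); new modulus lcm = 208.
    Write x = 0 + 16·t and substitute into x ≡ 7 (mod 13): 16·t ≡ 7 − 0 = 7 (mod 13).
    Reduce coefficients mod 13: 3·t ≡ 7 (mod 13).
    The inverse of 3 mod 13 is 9 (since 3·9 = 27 = 2·13 + 1), so t ≡ 9·7 = 63 ≡ 11 (mod 13).
    Then x = 0 + 16·11 = 176, valid modulo lcm(16, 13) = 208: x ≡ 176 (mod 208).
  Combine with x ≡ 2 (mod 5); new modulus lcm = 1040.
    Write x = 176 + 208·t and substitute into x ≡ 2 (mod 5): 208·t ≡ 2 − 176 = -174 (mod 5).
    Reduce coefficients mod 5: 3·t ≡ 1 (mod 5).
    The inverse of 3 mod 5 is 2 (since 3·2 = 6 = 1·5 + 1), so t ≡ 2·1 = 2 ≡ 2 (mod 5).
    Then x = 176 + 208·2 = 592, valid modulo lcm(208, 5) = 1040: x ≡ 592 (mod 1040).
  Combine with x ≡ 1 (mod 3); new modulus lcm = 3120.
    Write x = 592 + 1040·t and substitute into x ≡ 1 (mod 3): 1040·t ≡ 1 − 592 = -591 (mod 3).
    Reduce coefficients mod 3: 2·t ≡ 0 (mod 3).
    The inverse of 2 mod 3 is 2 (since 2·2 = 4 = 1·3 + 1), so t ≡ 2·0 = 0 ≡ 0 (mod 3).
    Then x = 592 + 1040·0 = 592, valid modulo lcm(1040, 3) = 3120: x ≡ 592 (mod 3120).
Verify against each original: 592 mod 16 = 0, 592 mod 13 = 7, 592 mod 5 = 2, 592 mod 3 = 1.

x ≡ 592 (mod 3120).


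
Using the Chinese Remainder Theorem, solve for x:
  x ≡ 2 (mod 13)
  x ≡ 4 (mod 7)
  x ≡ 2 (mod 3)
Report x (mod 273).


Moduli 13, 7, 3 are pairwise coprime; by CRT there is a unique solution modulo M = 13 · 7 · 3 = 273.
Solve pairwise, accumulating the modulus:
  Start with x ≡ 2 (mod 13).
  Combine with x ≡ 4 (mod 7): since gcd(13, 7) = 1, we get a unique residue mod 91.
    Write x = 2 + 13·t and substitute into x ≡ 4 (mod 7): 13·t ≡ 4 − 2 = 2 (mod 7).
    Reduce coefficients mod 7: 6·t ≡ 2 (mod 7).
    The inverse of 6 mod 7 is 6 (since 6·6 = 36 = 5·7 + 1), so t ≡ 6·2 = 12 ≡ 5 (mod 7).
    Then x = 2 + 13·5 = 67, valid modulo lcm(13, 7) = 91: x ≡ 67 (mod 91).
  Combine with x ≡ 2 (mod 3): since gcd(91, 3) = 1, we get a unique residue mod 273.
    Write x = 67 + 91·t and substitute into x ≡ 2 (mod 3): 91·t ≡ 2 − 67 = -65 (mod 3).
    Reduce coefficients mod 3: 1·t ≡ 1 (mod 3).
    So t ≡ 1 (mod 3).
    Then x = 67 + 91·1 = 158, valid modulo lcm(91, 3) = 273: x ≡ 158 (mod 273).
Verify: 158 mod 13 = 2 ✓, 158 mod 7 = 4 ✓, 158 mod 3 = 2 ✓.

x ≡ 158 (mod 273).


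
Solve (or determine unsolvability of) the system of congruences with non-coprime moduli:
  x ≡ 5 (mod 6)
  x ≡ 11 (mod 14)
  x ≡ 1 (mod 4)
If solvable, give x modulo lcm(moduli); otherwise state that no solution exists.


Moduli 6, 14, 4 are not pairwise coprime, so CRT works modulo lcm(m_i) when all pairwise compatibility conditions hold.
Pairwise compatibility: gcd(m_i, m_j) must divide a_i - a_j for every pair.
Merge one congruence at a time:
  Start: x ≡ 5 (mod 6).
  Combine with x ≡ 11 (mod 14): gcd(6, 14) = 2; 11 - 5 = 6, which IS divisible by 2, so compatible.
    Write x = 5 + 6·t and substitute into x ≡ 11 (mod 14): 6·t ≡ 11 − 5 = 6 (mod 14).
    Divide the congruence (and modulus) by g = 2: 3·t ≡ 3 (mod 7).
    The inverse of 3 mod 7 is 5 (since 3·5 = 15 = 2·7 + 1), so t ≡ 5·3 = 15 ≡ 1 (mod 7).
    Then x = 5 + 6·1 = 11, valid modulo lcm(6, 14) = 42: x ≡ 11 (mod 42).
  Combine with x ≡ 1 (mod 4): gcd(42, 4) = 2; 1 - 11 = -10, which IS divisible by 2, so compatible.
    Write x = 11 + 42·t and substitute into x ≡ 1 (mod 4): 42·t ≡ 1 − 11 = -10 (mod 4).
    Divide the congruence (and modulus) by g = 2: 21·t ≡ -5 (mod 2).
    Reduce coefficients mod 2: 1·t ≡ 1 (mod 2).
    So t ≡ 1 (mod 2).
    Then x = 11 + 42·1 = 53, valid modulo lcm(42, 4) = 84: x ≡ 53 (mod 84).
Verify: 53 mod 6 = 5, 53 mod 14 = 11, 53 mod 4 = 1.

x ≡ 53 (mod 84).


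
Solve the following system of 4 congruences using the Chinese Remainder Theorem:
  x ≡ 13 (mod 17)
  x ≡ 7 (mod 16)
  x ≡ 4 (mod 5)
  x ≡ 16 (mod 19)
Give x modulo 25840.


Product of moduli M = 17 · 16 · 5 · 19 = 25840.
Merge one congruence at a time:
  Start: x ≡ 13 (mod 17).
  Combine with x ≡ 7 (mod 16); new modulus lcm = 272.
    Write x = 13 + 17·t and substitute into x ≡ 7 (mod 16): 17·t ≡ 7 − 13 = -6 (mod 16).
    Reduce coefficients mod 16: 1·t ≡ 10 (mod 16).
    So t ≡ 10 (mod 16).
    Then x = 13 + 17·10 = 183, valid modulo lcm(17, 16) = 272: x ≡ 183 (mod 272).
  Combine with x ≡ 4 (mod 5); new modulus lcm = 1360.
    Write x = 183 + 272·t and substitute into x ≡ 4 (mod 5): 272·t ≡ 4 − 183 = -179 (mod 5).
    Reduce coefficients mod 5: 2·t ≡ 1 (mod 5).
    The inverse of 2 mod 5 is 3 (since 2·3 = 6 = 1·5 + 1), so t ≡ 3·1 = 3 ≡ 3 (mod 5).
    Then x = 183 + 272·3 = 999, valid modulo lcm(272, 5) = 1360: x ≡ 999 (mod 1360).
  Combine with x ≡ 16 (mod 19); new modulus lcm = 25840.
    Write x = 999 + 1360·t and substitute into x ≡ 16 (mod 19): 1360·t ≡ 16 − 999 = -983 (mod 19).
    Reduce coefficients mod 19: 11·t ≡ 5 (mod 19).
    The inverse of 11 mod 19 is 7 (since 11·7 = 77 = 4·19 + 1), so t ≡ 7·5 = 35 ≡ 16 (mod 19).
    Then x = 999 + 1360·16 = 22759, valid modulo lcm(1360, 19) = 25840: x ≡ 22759 (mod 25840).
Verify against each original: 22759 mod 17 = 13, 22759 mod 16 = 7, 22759 mod 5 = 4, 22759 mod 19 = 16.

x ≡ 22759 (mod 25840).


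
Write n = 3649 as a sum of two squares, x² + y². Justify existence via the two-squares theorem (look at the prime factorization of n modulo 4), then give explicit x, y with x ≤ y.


Step 1: Factor n = 3649 = 41 · 89.
Step 2: Check the mod-4 condition on each prime factor: 41 ≡ 1 (mod 4), exponent 1; 89 ≡ 1 (mod 4), exponent 1.
All primes ≡ 3 (mod 4) appear to even exponent (or don't appear), so by the two-squares theorem n IS expressible as a sum of two squares.
Step 3: Build a representation. Here n = 41 · 89 is a product of primes ≡ 1 (mod 4). Each prime p ≡ 1 (mod 4) is itself a sum of two squares; find a² by testing p − a² for a perfect square:
  41: 41 − 1² = 40, 41 − 2² = 37, 41 − 3² = 32, 41 − 4² = 25 = 5² ⇒ 41 = 4² + 5².
  89: 89 − 1² = 88, 89 − 2² = 85, 89 − 3² = 80, 89 − 4² = 73, 89 − 5² = 64 = 8² ⇒ 89 = 5² + 8².
  Combine using the Brahmagupta–Fibonacci identity (a² + b²)(c² + d²) = (ac − bd)² + (ad + bc)² = (ac + bd)² + (ad − bc)²:
  41 · 89 = 3649: from (4² + 5²)(5² + 8²), take (4·5 − 5·8, 4·8 + 5·5) = (20 − 40, 32 + 25) = (-20, 57); dropping signs (only squares matter) gives (20, 57); check 20² + 57² = 400 + 3249 = 3649 ✓.
Step 4: Order so x ≤ y and verify: 20² + 57² = 400 + 3249 = 3649 = n. ✓

n = 3649 = 20² + 57² (one valid representation with x ≤ y).


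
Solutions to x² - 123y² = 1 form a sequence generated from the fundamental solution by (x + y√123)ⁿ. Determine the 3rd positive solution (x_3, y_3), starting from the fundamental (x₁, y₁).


Step 1: Find the fundamental solution (x₁, y₁) of x² - 123y² = 1.
  Expand √123 as a continued fraction. a₀ = ⌊√123⌋ = 11; iterate m_{k+1} = d_k·a_k − m_k, d_{k+1} = (123 − m_{k+1}²)/d_k, a_{k+1} = ⌊(a₀ + m_{k+1})/d_{k+1}⌋ (starting m₀ = 0, d₀ = 1), with convergents p_k = a_k·p_{k-1} + p_{k-2}, q_k = a_k·q_{k-1} + q_{k-2} (p₋₁ = 1, q₋₁ = 0):
  k = 0: a₀ = 11; p₀/q₀ = 11/1; p₀² − 123·q₀² = 121 − 123 = -2.
  k = 1: m = 11, d = 2, a = ⌊(11 + 11)/2⌋ = 11; p/q = (11·11 + 1)/(11·1 + 0) = 122/11; p² − 123·q² = 14884 − 14883 = 1.
  The first convergent with p² − 123·q² = 1 gives the fundamental solution (x₁, y₁) = (122, 11).
Step 2: Apply the recurrence (x_{n+1}, y_{n+1}) = (x₁x_n + 123y₁y_n, x₁y_n + y₁x_n) repeatedly.
  From (x_1, y_1) = (122, 11): x_2 = 122·122 + 123·11·11 = 29767; y_2 = 122·11 + 11·122 = 2684.
  From (x_2, y_2) = (29767, 2684): x_3 = 122·29767 + 123·11·2684 = 7263026; y_3 = 122·2684 + 11·29767 = 654885.
Step 3: Verify x_3² - 123·y_3² = 52751546676676 - 52751546676675 = 1 (should be 1). ✓

(x_1, y_1) = (122, 11); (x_3, y_3) = (7263026, 654885).


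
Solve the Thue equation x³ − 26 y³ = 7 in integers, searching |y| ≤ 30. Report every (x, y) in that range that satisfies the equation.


The equation is x³ - 26y³ = 7. For fixed y, x³ = 26·y³ + 7, so a solution requires the RHS to be a perfect cube.
Strategy: iterate y from -30 to 30, compute RHS = 26·y³ + 7, and check whether it is a (positive or negative) perfect cube.
Check small values of y:
  y = 0: RHS = 7 is not a perfect cube.
  y = 1: RHS = 33 is not a perfect cube.
  y = -1: RHS = -19 is not a perfect cube.
  y = 2: RHS = 215 is not a perfect cube.
  y = -2: RHS = -201 is not a perfect cube.
  y = 3: RHS = 709 is not a perfect cube.
  y = -3: RHS = -695 is not a perfect cube.
Continuing the search up to |y| = 30 finds no solutions either.
No (x, y) in the scanned range satisfies the equation.

No integer solutions with |y| ≤ 30.


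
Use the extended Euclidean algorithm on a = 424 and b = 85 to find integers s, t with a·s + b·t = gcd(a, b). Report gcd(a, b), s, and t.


Euclidean algorithm on (424, 85) — divide until remainder is 0:
  424 = 4 · 85 + 84
  85 = 1 · 84 + 1
  84 = 84 · 1 + 0
gcd(424, 85) = 1.
Track Bezout coefficients alongside the remainders: start with r₀ = 424 = a·1 + b·0 (s = 1, t = 0) and r₁ = 85 = a·0 + b·1 (s = 0, t = 1); each new remainder r_{k+1} = r_{k-1} − q_k·r_k inherits s_{k+1} = s_{k-1} − q_k·s_k, t_{k+1} = t_{k-1} − q_k·t_k, so r_k = a·s_k + b·t_k at every step:
  q = 4: r = 84, s = 1 − 4·0 = 1, t = 0 − 4·1 = -4  (check: 424·1 + 85·(-4) = 84)
  q = 1: r = 1, s = 0 − 1·1 = -1, t = 1 − 1·(-4) = 5  (check: 424·(-1) + 85·5 = 1)
The row with r = 1 (the gcd) gives the Bezout coefficients s = -1, t = 5.
Result: 424 · (-1) + 85 · (5) = 1.

gcd(424, 85) = 1; s = -1, t = 5 (check: 424·(-1) + 85·5 = 1).


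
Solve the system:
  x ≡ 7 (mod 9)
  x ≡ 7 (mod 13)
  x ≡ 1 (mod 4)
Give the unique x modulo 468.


Moduli 9, 13, 4 are pairwise coprime; by CRT there is a unique solution modulo M = 9 · 13 · 4 = 468.
Solve pairwise, accumulating the modulus:
  Start with x ≡ 7 (mod 9).
  Combine with x ≡ 7 (mod 13): since gcd(9, 13) = 1, we get a unique residue mod 117.
    Write x = 7 + 9·t and substitute into x ≡ 7 (mod 13): 9·t ≡ 7 − 7 = 0 (mod 13).
    The inverse of 9 mod 13 is 3 (since 9·3 = 27 = 2·13 + 1), so t ≡ 3·0 = 0 ≡ 0 (mod 13).
    Then x = 7 + 9·0 = 7, valid modulo lcm(9, 13) = 117: x ≡ 7 (mod 117).
  Combine with x ≡ 1 (mod 4): since gcd(117, 4) = 1, we get a unique residue mod 468.
    Write x = 7 + 117·t and substitute into x ≡ 1 (mod 4): 117·t ≡ 1 − 7 = -6 (mod 4).
    Reduce coefficients mod 4: 1·t ≡ 2 (mod 4).
    So t ≡ 2 (mod 4).
    Then x = 7 + 117·2 = 241, valid modulo lcm(117, 4) = 468: x ≡ 241 (mod 468).
Verify: 241 mod 9 = 7 ✓, 241 mod 13 = 7 ✓, 241 mod 4 = 1 ✓.

x ≡ 241 (mod 468).


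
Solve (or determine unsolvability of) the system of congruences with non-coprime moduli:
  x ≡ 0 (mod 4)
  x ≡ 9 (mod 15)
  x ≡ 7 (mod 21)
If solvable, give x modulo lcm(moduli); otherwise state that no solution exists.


Moduli 4, 15, 21 are not pairwise coprime, so CRT works modulo lcm(m_i) when all pairwise compatibility conditions hold.
Pairwise compatibility: gcd(m_i, m_j) must divide a_i - a_j for every pair.
Merge one congruence at a time:
  Start: x ≡ 0 (mod 4).
  Combine with x ≡ 9 (mod 15): gcd(4, 15) = 1; 9 - 0 = 9, which IS divisible by 1, so compatible.
    Write x = 0 + 4·t and substitute into x ≡ 9 (mod 15): 4·t ≡ 9 − 0 = 9 (mod 15).
    The inverse of 4 mod 15 is 4 (since 4·4 = 16 = 1·15 + 1), so t ≡ 4·9 = 36 ≡ 6 (mod 15).
    Then x = 0 + 4·6 = 24, valid modulo lcm(4, 15) = 60: x ≡ 24 (mod 60).
  Combine with x ≡ 7 (mod 21): gcd(60, 21) = 3, and 7 - 24 = -17 is NOT divisible by 3.
    ⇒ system is inconsistent (no integer solution).

No solution (the system is inconsistent).


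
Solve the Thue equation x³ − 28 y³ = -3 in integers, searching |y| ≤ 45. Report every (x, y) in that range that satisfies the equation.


The equation is x³ - 28y³ = -3. For fixed y, x³ = 28·y³ − 3, so a solution requires the RHS to be a perfect cube.
Strategy: iterate y from -45 to 45, compute RHS = 28·y³ − 3, and check whether it is a (positive or negative) perfect cube.
Check small values of y:
  y = 0: RHS = -3 is not a perfect cube.
  y = 1: RHS = 25 is not a perfect cube.
  y = -1: RHS = -31 is not a perfect cube.
  y = 2: RHS = 221 is not a perfect cube.
  y = -2: RHS = -227 is not a perfect cube.
  y = 3: RHS = 753 is not a perfect cube.
  y = -3: RHS = -759 is not a perfect cube.
Continuing the search up to |y| = 45 finds no solutions either.
No (x, y) in the scanned range satisfies the equation.

No integer solutions with |y| ≤ 45.


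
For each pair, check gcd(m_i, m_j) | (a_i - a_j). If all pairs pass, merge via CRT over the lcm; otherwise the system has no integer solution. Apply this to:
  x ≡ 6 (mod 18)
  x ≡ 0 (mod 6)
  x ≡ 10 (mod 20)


Moduli 18, 6, 20 are not pairwise coprime, so CRT works modulo lcm(m_i) when all pairwise compatibility conditions hold.
Pairwise compatibility: gcd(m_i, m_j) must divide a_i - a_j for every pair.
Merge one congruence at a time:
  Start: x ≡ 6 (mod 18).
  Combine with x ≡ 0 (mod 6): gcd(18, 6) = 6; 0 - 6 = -6, which IS divisible by 6, so compatible.
    Write x = 6 + 18·t and substitute into x ≡ 0 (mod 6): 18·t ≡ 0 − 6 = -6 (mod 6).
    Divide the congruence (and modulus) by g = 6: 3·t ≡ -1 (mod 1).
    Modulo 1 every t works; take t = 0.
    Then x = 6 + 18·0 = 6, valid modulo lcm(18, 6) = 18: x ≡ 6 (mod 18).
  Combine with x ≡ 10 (mod 20): gcd(18, 20) = 2; 10 - 6 = 4, which IS divisible by 2, so compatible.
    Write x = 6 + 18·t and substitute into x ≡ 10 (mod 20): 18·t ≡ 10 − 6 = 4 (mod 20).
    Divide the congruence (and modulus) by g = 2: 9·t ≡ 2 (mod 10).
    The inverse of 9 mod 10 is 9 (since 9·9 = 81 = 8·10 + 1), so t ≡ 9·2 = 18 ≡ 8 (mod 10).
    Then x = 6 + 18·8 = 150, valid modulo lcm(18, 20) = 180: x ≡ 150 (mod 180).
Verify: 150 mod 18 = 6, 150 mod 6 = 0, 150 mod 20 = 10.

x ≡ 150 (mod 180).


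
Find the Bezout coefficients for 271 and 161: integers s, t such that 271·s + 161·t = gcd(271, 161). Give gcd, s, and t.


Euclidean algorithm on (271, 161) — divide until remainder is 0:
  271 = 1 · 161 + 110
  161 = 1 · 110 + 51
  110 = 2 · 51 + 8
  51 = 6 · 8 + 3
  8 = 2 · 3 + 2
  3 = 1 · 2 + 1
  2 = 2 · 1 + 0
gcd(271, 161) = 1.
Track Bezout coefficients alongside the remainders: start with r₀ = 271 = a·1 + b·0 (s = 1, t = 0) and r₁ = 161 = a·0 + b·1 (s = 0, t = 1); each new remainder r_{k+1} = r_{k-1} − q_k·r_k inherits s_{k+1} = s_{k-1} − q_k·s_k, t_{k+1} = t_{k-1} − q_k·t_k, so r_k = a·s_k + b·t_k at every step:
  q = 1: r = 110, s = 1 − 1·0 = 1, t = 0 − 1·1 = -1  (check: 271·1 + 161·(-1) = 110)
  q = 1: r = 51, s = 0 − 1·1 = -1, t = 1 − 1·(-1) = 2  (check: 271·(-1) + 161·2 = 51)
  q = 2: r = 8, s = 1 − 2·(-1) = 3, t = -1 − 2·2 = -5  (check: 271·3 + 161·(-5) = 8)
  q = 6: r = 3, s = -1 − 6·3 = -19, t = 2 − 6·(-5) = 32  (check: 271·(-19) + 161·32 = 3)
  q = 2: r = 2, s = 3 − 2·(-19) = 41, t = -5 − 2·32 = -69  (check: 271·41 + 161·(-69) = 2)
  q = 1: r = 1, s = -19 − 1·41 = -60, t = 32 − 1·(-69) = 101  (check: 271·(-60) + 161·101 = 1)
The row with r = 1 (the gcd) gives the Bezout coefficients s = -60, t = 101.
Result: 271 · (-60) + 161 · (101) = 1.

gcd(271, 161) = 1; s = -60, t = 101 (check: 271·(-60) + 161·101 = 1).


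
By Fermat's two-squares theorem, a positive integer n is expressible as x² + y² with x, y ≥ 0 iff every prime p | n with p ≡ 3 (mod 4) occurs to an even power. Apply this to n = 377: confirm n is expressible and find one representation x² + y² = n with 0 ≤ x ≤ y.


Step 1: Factor n = 377 = 13 · 29.
Step 2: Check the mod-4 condition on each prime factor: 13 ≡ 1 (mod 4), exponent 1; 29 ≡ 1 (mod 4), exponent 1.
All primes ≡ 3 (mod 4) appear to even exponent (or don't appear), so by the two-squares theorem n IS expressible as a sum of two squares.
Step 3: Build a representation. Here n = 13 · 29 is a product of primes ≡ 1 (mod 4). Each prime p ≡ 1 (mod 4) is itself a sum of two squares; find a² by testing p − a² for a perfect square:
  13: 13 − 1² = 12, 13 − 2² = 9 = 3² ⇒ 13 = 2² + 3².
  29: 29 − 1² = 28, 29 − 2² = 25 = 5² ⇒ 29 = 2² + 5².
  Combine using the Brahmagupta–Fibonacci identity (a² + b²)(c² + d²) = (ac − bd)² + (ad + bc)² = (ac + bd)² + (ad − bc)²:
  13 · 29 = 377: from (2² + 3²)(2² + 5²), take (2·2 − 3·5, 2·5 + 3·2) = (4 − 15, 10 + 6) = (-11, 16); dropping signs (only squares matter) gives (11, 16); check 11² + 16² = 121 + 256 = 377 ✓.
Step 4: Order so x ≤ y and verify: 11² + 16² = 121 + 256 = 377 = n. ✓

n = 377 = 11² + 16² (one valid representation with x ≤ y).


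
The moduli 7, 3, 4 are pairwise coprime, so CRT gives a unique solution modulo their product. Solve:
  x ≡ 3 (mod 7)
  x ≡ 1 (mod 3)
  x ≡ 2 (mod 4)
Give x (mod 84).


Moduli 7, 3, 4 are pairwise coprime; by CRT there is a unique solution modulo M = 7 · 3 · 4 = 84.
Solve pairwise, accumulating the modulus:
  Start with x ≡ 3 (mod 7).
  Combine with x ≡ 1 (mod 3): since gcd(7, 3) = 1, we get a unique residue mod 21.
    Write x = 3 + 7·t and substitute into x ≡ 1 (mod 3): 7·t ≡ 1 − 3 = -2 (mod 3).
    Reduce coefficients mod 3: 1·t ≡ 1 (mod 3).
    So t ≡ 1 (mod 3).
    Then x = 3 + 7·1 = 10, valid modulo lcm(7, 3) = 21: x ≡ 10 (mod 21).
  Combine with x ≡ 2 (mod 4): since gcd(21, 4) = 1, we get a unique residue mod 84.
    Write x = 10 + 21·t and substitute into x ≡ 2 (mod 4): 21·t ≡ 2 − 10 = -8 (mod 4).
    Reduce coefficients mod 4: 1·t ≡ 0 (mod 4).
    So t ≡ 0 (mod 4).
    Then x = 10 + 21·0 = 10, valid modulo lcm(21, 4) = 84: x ≡ 10 (mod 84).
Verify: 10 mod 7 = 3 ✓, 10 mod 3 = 1 ✓, 10 mod 4 = 2 ✓.

x ≡ 10 (mod 84).


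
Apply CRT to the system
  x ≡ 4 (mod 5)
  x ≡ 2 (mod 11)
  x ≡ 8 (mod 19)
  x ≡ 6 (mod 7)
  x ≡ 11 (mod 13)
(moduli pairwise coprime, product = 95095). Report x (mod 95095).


Product of moduli M = 5 · 11 · 19 · 7 · 13 = 95095.
Merge one congruence at a time:
  Start: x ≡ 4 (mod 5).
  Combine with x ≡ 2 (mod 11); new modulus lcm = 55.
    Write x = 4 + 5·t and substitute into x ≡ 2 (mod 11): 5·t ≡ 2 − 4 = -2 (mod 11).
    Reduce coefficients mod 11: 5·t ≡ 9 (mod 11).
    The inverse of 5 mod 11 is 9 (since 5·9 = 45 = 4·11 + 1), so t ≡ 9·9 = 81 ≡ 4 (mod 11).
    Then x = 4 + 5·4 = 24, valid modulo lcm(5, 11) = 55: x ≡ 24 (mod 55).
  Combine with x ≡ 8 (mod 19); new modulus lcm = 1045.
    Write x = 24 + 55·t and substitute into x ≡ 8 (mod 19): 55·t ≡ 8 − 24 = -16 (mod 19).
    Reduce coefficients mod 19: 17·t ≡ 3 (mod 19).
    The inverse of 17 mod 19 is 9 (since 17·9 = 153 = 8·19 + 1), so t ≡ 9·3 = 27 ≡ 8 (mod 19).
    Then x = 24 + 55·8 = 464, valid modulo lcm(55, 19) = 1045: x ≡ 464 (mod 1045).
  Combine with x ≡ 6 (mod 7); new modulus lcm = 7315.
    Write x = 464 + 1045·t and substitute into x ≡ 6 (mod 7): 1045·t ≡ 6 − 464 = -458 (mod 7).
    Reduce coefficients mod 7: 2·t ≡ 4 (mod 7).
    The inverse of 2 mod 7 is 4 (since 2·4 = 8 = 1·7 + 1), so t ≡ 4·4 = 16 ≡ 2 (mod 7).
    Then x = 464 + 1045·2 = 2554, valid modulo lcm(1045, 7) = 7315: x ≡ 2554 (mod 7315).
  Combine with x ≡ 11 (mod 13); new modulus lcm = 95095.
    Write x = 2554 + 7315·t and substitute into x ≡ 11 (mod 13): 7315·t ≡ 11 − 2554 = -2543 (mod 13).
    Reduce coefficients mod 13: 9·t ≡ 5 (mod 13).
    The inverse of 9 mod 13 is 3 (since 9·3 = 27 = 2·13 + 1), so t ≡ 3·5 = 15 ≡ 2 (mod 13).
    Then x = 2554 + 7315·2 = 17184, valid modulo lcm(7315, 13) = 95095: x ≡ 17184 (mod 95095).
Verify against each original: 17184 mod 5 = 4, 17184 mod 11 = 2, 17184 mod 19 = 8, 17184 mod 7 = 6, 17184 mod 13 = 11.

x ≡ 17184 (mod 95095).


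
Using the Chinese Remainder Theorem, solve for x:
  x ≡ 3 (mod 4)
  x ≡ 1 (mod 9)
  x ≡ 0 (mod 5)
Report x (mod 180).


Moduli 4, 9, 5 are pairwise coprime; by CRT there is a unique solution modulo M = 4 · 9 · 5 = 180.
Solve pairwise, accumulating the modulus:
  Start with x ≡ 3 (mod 4).
  Combine with x ≡ 1 (mod 9): since gcd(4, 9) = 1, we get a unique residue mod 36.
    Write x = 3 + 4·t and substitute into x ≡ 1 (mod 9): 4·t ≡ 1 − 3 = -2 (mod 9).
    Reduce coefficients mod 9: 4·t ≡ 7 (mod 9).
    The inverse of 4 mod 9 is 7 (since 4·7 = 28 = 3·9 + 1), so t ≡ 7·7 = 49 ≡ 4 (mod 9).
    Then x = 3 + 4·4 = 19, valid modulo lcm(4, 9) = 36: x ≡ 19 (mod 36).
  Combine with x ≡ 0 (mod 5): since gcd(36, 5) = 1, we get a unique residue mod 180.
    Write x = 19 + 36·t and substitute into x ≡ 0 (mod 5): 36·t ≡ 0 − 19 = -19 (mod 5).
    Reduce coefficients mod 5: 1·t ≡ 1 (mod 5).
    So t ≡ 1 (mod 5).
    Then x = 19 + 36·1 = 55, valid modulo lcm(36, 5) = 180: x ≡ 55 (mod 180).
Verify: 55 mod 4 = 3 ✓, 55 mod 9 = 1 ✓, 55 mod 5 = 0 ✓.

x ≡ 55 (mod 180).


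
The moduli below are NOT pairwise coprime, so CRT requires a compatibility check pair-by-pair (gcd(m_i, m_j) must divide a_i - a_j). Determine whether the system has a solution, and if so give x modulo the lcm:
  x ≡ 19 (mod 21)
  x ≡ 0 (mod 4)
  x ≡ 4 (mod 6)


Moduli 21, 4, 6 are not pairwise coprime, so CRT works modulo lcm(m_i) when all pairwise compatibility conditions hold.
Pairwise compatibility: gcd(m_i, m_j) must divide a_i - a_j for every pair.
Merge one congruence at a time:
  Start: x ≡ 19 (mod 21).
  Combine with x ≡ 0 (mod 4): gcd(21, 4) = 1; 0 - 19 = -19, which IS divisible by 1, so compatible.
    Write x = 19 + 21·t and substitute into x ≡ 0 (mod 4): 21·t ≡ 0 − 19 = -19 (mod 4).
    Reduce coefficients mod 4: 1·t ≡ 1 (mod 4).
    So t ≡ 1 (mod 4).
    Then x = 19 + 21·1 = 40, valid modulo lcm(21, 4) = 84: x ≡ 40 (mod 84).
  Combine with x ≡ 4 (mod 6): gcd(84, 6) = 6; 4 - 40 = -36, which IS divisible by 6, so compatible.
    Write x = 40 + 84·t and substitute into x ≡ 4 (mod 6): 84·t ≡ 4 − 40 = -36 (mod 6).
    Divide the congruence (and modulus) by g = 6: 14·t ≡ -6 (mod 1).
    Modulo 1 every t works; take t = 0.
    Then x = 40 + 84·0 = 40, valid modulo lcm(84, 6) = 84: x ≡ 40 (mod 84).
Verify: 40 mod 21 = 19, 40 mod 4 = 0, 40 mod 6 = 4.

x ≡ 40 (mod 84).


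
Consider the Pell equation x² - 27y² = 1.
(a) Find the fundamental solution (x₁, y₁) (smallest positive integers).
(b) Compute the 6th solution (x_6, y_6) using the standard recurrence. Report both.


Step 1: Find the fundamental solution (x₁, y₁) of x² - 27y² = 1.
  Expand √27 as a continued fraction. a₀ = ⌊√27⌋ = 5; iterate m_{k+1} = d_k·a_k − m_k, d_{k+1} = (27 − m_{k+1}²)/d_k, a_{k+1} = ⌊(a₀ + m_{k+1})/d_{k+1}⌋ (starting m₀ = 0, d₀ = 1), with convergents p_k = a_k·p_{k-1} + p_{k-2}, q_k = a_k·q_{k-1} + q_{k-2} (p₋₁ = 1, q₋₁ = 0):
  k = 0: a₀ = 5; p₀/q₀ = 5/1; p₀² − 27·q₀² = 25 − 27 = -2.
  k = 1: m = 5, d = 2, a = ⌊(5 + 5)/2⌋ = 5; p/q = (5·5 + 1)/(5·1 + 0) = 26/5; p² − 27·q² = 676 − 675 = 1.
  The first convergent with p² − 27·q² = 1 gives the fundamental solution (x₁, y₁) = (26, 5).
Step 2: Apply the recurrence (x_{n+1}, y_{n+1}) = (x₁x_n + 27y₁y_n, x₁y_n + y₁x_n) repeatedly.
  From (x_1, y_1) = (26, 5): x_2 = 26·26 + 27·5·5 = 1351; y_2 = 26·5 + 5·26 = 260.
  From (x_2, y_2) = (1351, 260): x_3 = 26·1351 + 27·5·260 = 70226; y_3 = 26·260 + 5·1351 = 13515.
  From (x_3, y_3) = (70226, 13515): x_4 = 26·70226 + 27·5·13515 = 3650401; y_4 = 26·13515 + 5·70226 = 702520.
  From (x_4, y_4) = (3650401, 702520): x_5 = 26·3650401 + 27·5·702520 = 189750626; y_5 = 26·702520 + 5·3650401 = 36517525.
  From (x_5, y_5) = (189750626, 36517525): x_6 = 26·189750626 + 27·5·36517525 = 9863382151; y_6 = 26·36517525 + 5·189750626 = 1898208780.
Step 3: Verify x_6² - 27·y_6² = 97286307456665386801 - 97286307456665386800 = 1 (should be 1). ✓

(x_1, y_1) = (26, 5); (x_6, y_6) = (9863382151, 1898208780).


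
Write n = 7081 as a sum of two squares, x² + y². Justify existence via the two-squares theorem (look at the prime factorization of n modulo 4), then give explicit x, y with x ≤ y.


Step 1: Factor n = 7081 = 73 · 97.
Step 2: Check the mod-4 condition on each prime factor: 73 ≡ 1 (mod 4), exponent 1; 97 ≡ 1 (mod 4), exponent 1.
All primes ≡ 3 (mod 4) appear to even exponent (or don't appear), so by the two-squares theorem n IS expressible as a sum of two squares.
Step 3: Build a representation. Here n = 73 · 97 is a product of primes ≡ 1 (mod 4). Each prime p ≡ 1 (mod 4) is itself a sum of two squares; find a² by testing p − a² for a perfect square:
  73: 73 − 1² = 72, 73 − 2² = 69, 73 − 3² = 64 = 8² ⇒ 73 = 3² + 8².
  97: 97 − 1² = 96, 97 − 2² = 93, 97 − 3² = 88, 97 − 4² = 81 = 9² ⇒ 97 = 4² + 9².
  Combine using the Brahmagupta–Fibonacci identity (a² + b²)(c² + d²) = (ac − bd)² + (ad + bc)² = (ac + bd)² + (ad − bc)²:
  73 · 97 = 7081: from (3² + 8²)(4² + 9²), take (3·4 − 8·9, 3·9 + 8·4) = (12 − 72, 27 + 32) = (-60, 59); dropping signs (only squares matter) gives (60, 59); check 60² + 59² = 3600 + 3481 = 7081 ✓.
Step 4: Order so x ≤ y and verify: 59² + 60² = 3481 + 3600 = 7081 = n. ✓

n = 7081 = 59² + 60² (one valid representation with x ≤ y).


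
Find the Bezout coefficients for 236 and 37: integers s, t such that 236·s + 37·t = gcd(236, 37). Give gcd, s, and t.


Euclidean algorithm on (236, 37) — divide until remainder is 0:
  236 = 6 · 37 + 14
  37 = 2 · 14 + 9
  14 = 1 · 9 + 5
  9 = 1 · 5 + 4
  5 = 1 · 4 + 1
  4 = 4 · 1 + 0
gcd(236, 37) = 1.
Track Bezout coefficients alongside the remainders: start with r₀ = 236 = a·1 + b·0 (s = 1, t = 0) and r₁ = 37 = a·0 + b·1 (s = 0, t = 1); each new remainder r_{k+1} = r_{k-1} − q_k·r_k inherits s_{k+1} = s_{k-1} − q_k·s_k, t_{k+1} = t_{k-1} − q_k·t_k, so r_k = a·s_k + b·t_k at every step:
  q = 6: r = 14, s = 1 − 6·0 = 1, t = 0 − 6·1 = -6  (check: 236·1 + 37·(-6) = 14)
  q = 2: r = 9, s = 0 − 2·1 = -2, t = 1 − 2·(-6) = 13  (check: 236·(-2) + 37·13 = 9)
  q = 1: r = 5, s = 1 − 1·(-2) = 3, t = -6 − 1·13 = -19  (check: 236·3 + 37·(-19) = 5)
  q = 1: r = 4, s = -2 − 1·3 = -5, t = 13 − 1·(-19) = 32  (check: 236·(-5) + 37·32 = 4)
  q = 1: r = 1, s = 3 − 1·(-5) = 8, t = -19 − 1·32 = -51  (check: 236·8 + 37·(-51) = 1)
The row with r = 1 (the gcd) gives the Bezout coefficients s = 8, t = -51.
Result: 236 · (8) + 37 · (-51) = 1.

gcd(236, 37) = 1; s = 8, t = -51 (check: 236·8 + 37·(-51) = 1).


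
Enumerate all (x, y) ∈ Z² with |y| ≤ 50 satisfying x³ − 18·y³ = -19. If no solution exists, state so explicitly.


The equation is x³ - 18y³ = -19. For fixed y, x³ = 18·y³ − 19, so a solution requires the RHS to be a perfect cube.
Strategy: iterate y from -50 to 50, compute RHS = 18·y³ − 19, and check whether it is a (positive or negative) perfect cube.
Check small values of y:
  y = 0: RHS = -19 is not a perfect cube.
  y = 1: RHS = -1 = (-1)³ ⇒ x = -1 works.
  y = -1: RHS = -37 is not a perfect cube.
  y = 2: RHS = 125 = (5)³ ⇒ x = 5 works.
  y = -2: RHS = -163 is not a perfect cube.
  y = 3: RHS = 467 is not a perfect cube.
  y = -3: RHS = -505 is not a perfect cube.
Continuing the search up to |y| = 50 finds no further solutions beyond those listed.
Collected solutions: (-1, 1), (5, 2).

Solutions (with |y| ≤ 50): (-1, 1), (5, 2).


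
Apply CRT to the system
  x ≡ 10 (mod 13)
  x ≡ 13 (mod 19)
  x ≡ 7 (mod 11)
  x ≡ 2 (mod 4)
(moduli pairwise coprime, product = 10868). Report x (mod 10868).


Product of moduli M = 13 · 19 · 11 · 4 = 10868.
Merge one congruence at a time:
  Start: x ≡ 10 (mod 13).
  Combine with x ≡ 13 (mod 19); new modulus lcm = 247.
    Write x = 10 + 13·t and substitute into x ≡ 13 (mod 19): 13·t ≡ 13 − 10 = 3 (mod 19).
    The inverse of 13 mod 19 is 3 (since 13·3 = 39 = 2·19 + 1), so t ≡ 3·3 = 9 ≡ 9 (mod 19).
    Then x = 10 + 13·9 = 127, valid modulo lcm(13, 19) = 247: x ≡ 127 (mod 247).
  Combine with x ≡ 7 (mod 11); new modulus lcm = 2717.
    Write x = 127 + 247·t and substitute into x ≡ 7 (mod 11): 247·t ≡ 7 − 127 = -120 (mod 11).
    Reduce coefficients mod 11: 5·t ≡ 1 (mod 11).
    The inverse of 5 mod 11 is 9 (since 5·9 = 45 = 4·11 + 1), so t ≡ 9·1 = 9 ≡ 9 (mod 11).
    Then x = 127 + 247·9 = 2350, valid modulo lcm(247, 11) = 2717: x ≡ 2350 (mod 2717).
  Combine with x ≡ 2 (mod 4); new modulus lcm = 10868.
    Write x = 2350 + 2717·t and substitute into x ≡ 2 (mod 4): 2717·t ≡ 2 − 2350 = -2348 (mod 4).
    Reduce coefficients mod 4: 1·t ≡ 0 (mod 4).
    So t ≡ 0 (mod 4).
    Then x = 2350 + 2717·0 = 2350, valid modulo lcm(2717, 4) = 10868: x ≡ 2350 (mod 10868).
Verify against each original: 2350 mod 13 = 10, 2350 mod 19 = 13, 2350 mod 11 = 7, 2350 mod 4 = 2.

x ≡ 2350 (mod 10868).
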